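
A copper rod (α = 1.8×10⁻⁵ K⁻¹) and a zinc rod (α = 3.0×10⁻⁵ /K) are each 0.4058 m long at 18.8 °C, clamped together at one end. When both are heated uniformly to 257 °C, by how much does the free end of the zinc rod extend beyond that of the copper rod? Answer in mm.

ΔT = 238.2 K
copper: ΔL = 1.8×10⁻⁵ × 0.4058 m × 238.2 = 1.7399×10⁻³ m = 1.7399 mm
zinc: ΔL = 3.0×10⁻⁵ × 0.4058 m × 238.2 = 2.8998×10⁻³ m = 2.8998 mm
difference = 2.8998 − 1.7399 = 1.1599 mm

1.16 mm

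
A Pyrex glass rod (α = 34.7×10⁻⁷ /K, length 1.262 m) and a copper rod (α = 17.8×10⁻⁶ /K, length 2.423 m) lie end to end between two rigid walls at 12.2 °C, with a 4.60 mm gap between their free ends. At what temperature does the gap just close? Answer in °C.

T = 109 °C

α₁L₁ = 4.37914×10⁻⁶ m/K, α₂L₂ = 4.31294×10⁻⁵ m/K → total 4.750854×10⁻⁵ m/K
ΔT = g/(α₁L₁+α₂L₂) = 4.60×10⁻³ / 4.750854×10⁻⁵ = 96.82 K
T = 12.2 + 96.82 = 109.02 °C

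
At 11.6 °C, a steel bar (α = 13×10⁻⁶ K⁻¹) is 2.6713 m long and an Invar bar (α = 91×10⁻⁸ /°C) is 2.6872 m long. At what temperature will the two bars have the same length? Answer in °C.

T = 504.1 °C

Equal length when α₁L₁ΔT − α₂L₂ΔT = L₂ − L₁ = 1.59×10⁻² m
α₁L₁ = 3.47269×10⁻⁵, α₂L₂ = 2.445352×10⁻⁶ → Δ(αL) = 3.2281548×10⁻⁵ m/K
ΔT = 1.59×10⁻² / 3.2281548×10⁻⁵ = 492.541 K, so T = 11.6 + 492.541 = 504.141 °C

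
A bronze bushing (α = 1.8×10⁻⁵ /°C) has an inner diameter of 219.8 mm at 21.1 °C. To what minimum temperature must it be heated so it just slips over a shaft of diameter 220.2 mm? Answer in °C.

Required Δd = 220.2 − 219.8 = 0.4 mm
Δd = αd₀ΔT ⇒ ΔT = Δd/(αd₀) = 0.4 / (1.8×10⁻⁵ × 219.8) = 101.10 K
T_min = 21.1 + 101.10 = 122.20 °C

T = 122 °C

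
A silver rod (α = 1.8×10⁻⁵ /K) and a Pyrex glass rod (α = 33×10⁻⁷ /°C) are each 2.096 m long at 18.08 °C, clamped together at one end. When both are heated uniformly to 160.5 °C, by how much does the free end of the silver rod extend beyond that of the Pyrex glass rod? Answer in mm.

ΔT = 142.42 K
silver: ΔL = 1.8×10⁻⁵ × 2.096 m × 142.42 = 5.3732×10⁻³ m = 5.3732 mm
Pyrex glass: ΔL = 33×10⁻⁷ × 2.096 m × 142.42 = 9.8509×10⁻⁴ m = 0.98509 mm
difference = 5.3732 − 0.98509 = 4.38811 mm

4.39 mm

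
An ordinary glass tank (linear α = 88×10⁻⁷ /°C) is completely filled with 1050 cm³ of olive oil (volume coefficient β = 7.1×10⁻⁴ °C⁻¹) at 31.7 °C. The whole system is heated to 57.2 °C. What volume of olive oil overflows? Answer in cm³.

The tank also expands: β_container ≈ 3α = 2.64×10⁻⁵ /K
Net overflow = V₀(β_liq − 3α_cont)ΔT
β − 3α = 7.10×10⁻⁴ − 2.64×10⁻⁵ = 6.836×10⁻⁴ /K; ΔT = 25.5 K
ΔV = 1050 × 6.836×10⁻⁴ × 25.5 = 18.3 cm³

18.3 cm³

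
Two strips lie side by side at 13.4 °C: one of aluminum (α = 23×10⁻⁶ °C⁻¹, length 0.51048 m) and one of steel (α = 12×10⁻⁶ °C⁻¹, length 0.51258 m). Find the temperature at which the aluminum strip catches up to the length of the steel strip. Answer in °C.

L₁(1 + α₁ΔT) = L₂(1 + α₂ΔT) ⇒ ΔT = (L₂ − L₁)/(α₁L₁ − α₂L₂)
L₂ − L₁ = 0.51258 − 0.51048 = 2.10×10⁻³ m
α₁L₁ − α₂L₂ = 23×10⁻⁶×0.51048 − 12×10⁻⁶×0.51258 = 5.59008×10⁻⁶ m/K
ΔT = 2.10×10⁻³ / 5.59008×10⁻⁶ = 375.665 K
T = 13.4 + 375.665 = 389.065 °C

T = 389.1 °C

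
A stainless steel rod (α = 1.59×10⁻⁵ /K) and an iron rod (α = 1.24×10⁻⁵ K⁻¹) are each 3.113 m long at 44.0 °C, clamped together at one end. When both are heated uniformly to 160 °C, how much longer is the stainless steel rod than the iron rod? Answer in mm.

1.26 mm

ΔT = 116.0 K
stainless steel: ΔL = 1.59×10⁻⁵ × 3.113 m × 116.0 = 5.7416×10⁻³ m = 5.7416 mm
iron: ΔL = 1.24×10⁻⁵ × 3.113 m × 116.0 = 4.4777×10⁻³ m = 4.4777 mm
difference = 5.7416 − 4.4777 = 1.2639 mm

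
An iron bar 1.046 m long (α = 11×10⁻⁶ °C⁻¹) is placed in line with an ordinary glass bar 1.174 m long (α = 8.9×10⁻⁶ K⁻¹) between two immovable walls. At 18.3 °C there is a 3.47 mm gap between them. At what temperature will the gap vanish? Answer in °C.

T = 176 °C

α₁L₁ = 1.1506×10⁻⁵ m/K, α₂L₂ = 1.04486×10⁻⁵ m/K → total 2.19546×10⁻⁵ m/K
ΔT = g/(α₁L₁+α₂L₂) = 3.47×10⁻³ / 2.19546×10⁻⁵ = 158.05 K
T = 18.3 + 158.05 = 176.35 °C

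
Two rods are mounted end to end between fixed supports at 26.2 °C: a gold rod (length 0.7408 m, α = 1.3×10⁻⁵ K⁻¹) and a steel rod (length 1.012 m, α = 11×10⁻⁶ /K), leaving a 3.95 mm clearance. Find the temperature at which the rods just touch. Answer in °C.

Gap closes when ΔL₁ + ΔL₂ = 3.95 mm = 3.95×10⁻³ m
(α₁L₁ + α₂L₂)ΔT = g
α₁L₁ + α₂L₂ = 1.3×10⁻⁵×0.7408 + 11×10⁻⁶×1.012 = 2.07624×10⁻⁵ m/K
ΔT = 3.95×10⁻³ / 2.07624×10⁻⁵ = 190.25 K
T = 26.2 + 190.25 = 216.45 °C

T = 216 °C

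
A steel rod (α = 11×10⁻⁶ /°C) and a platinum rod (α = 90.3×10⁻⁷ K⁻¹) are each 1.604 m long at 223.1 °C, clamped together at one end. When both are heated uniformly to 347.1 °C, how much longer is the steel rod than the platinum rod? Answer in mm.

0.392 mm

ΔT = 124.0 K
steel: ΔL = 11×10⁻⁶ × 1.604 m × 124.0 = 2.1879×10⁻³ m = 2.1879 mm
platinum: ΔL = 90.3×10⁻⁷ × 1.604 m × 124.0 = 1.7960×10⁻³ m = 1.7960 mm
difference = 2.1879 − 1.7960 = 0.3919 mm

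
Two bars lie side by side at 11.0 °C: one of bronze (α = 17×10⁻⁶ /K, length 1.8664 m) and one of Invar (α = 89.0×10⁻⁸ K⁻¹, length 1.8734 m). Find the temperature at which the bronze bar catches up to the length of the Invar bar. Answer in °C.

Equal length when α₁L₁ΔT − α₂L₂ΔT = L₂ − L₁ = 7.00×10⁻³ m
α₁L₁ = 3.17288×10⁻⁵, α₂L₂ = 1.667326×10⁻⁶ → Δ(αL) = 3.0061474×10⁻⁵ m/K
ΔT = 7.00×10⁻³ / 3.0061474×10⁻⁵ = 232.856 K, so T = 11.0 + 232.856 = 243.856 °C

T = 243.9 °C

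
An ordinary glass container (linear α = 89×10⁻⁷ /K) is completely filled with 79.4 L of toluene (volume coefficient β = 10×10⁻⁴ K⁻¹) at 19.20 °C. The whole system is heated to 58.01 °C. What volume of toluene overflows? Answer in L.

The container also expands: β_container ≈ 3α = 2.67×10⁻⁵ /K
Net overflow = V₀(β_liq − 3α_cont)ΔT
β − 3α = 1.00×10⁻³ − 2.67×10⁻⁵ = 9.733×10⁻⁴ /K; ΔT = 38.81 K
ΔV = 79.4 × 9.733×10⁻⁴ × 38.81 = 3.00 L

3.00 L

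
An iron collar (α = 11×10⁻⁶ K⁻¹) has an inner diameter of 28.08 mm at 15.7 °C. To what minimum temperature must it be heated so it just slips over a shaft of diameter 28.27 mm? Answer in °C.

Required Δd = 28.27 − 28.08 = 0.19 mm
Δd = αd₀ΔT ⇒ ΔT = Δd/(αd₀) = 0.19 / (11×10⁻⁶ × 28.08) = 615.13 K
T_min = 15.7 + 615.13 = 630.83 °C

T = 631 °C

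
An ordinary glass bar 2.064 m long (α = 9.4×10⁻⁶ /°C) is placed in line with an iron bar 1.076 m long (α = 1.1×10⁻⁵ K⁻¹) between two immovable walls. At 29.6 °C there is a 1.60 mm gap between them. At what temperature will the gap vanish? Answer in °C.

α₁L₁ = 1.94016×10⁻⁵ m/K, α₂L₂ = 1.1836×10⁻⁵ m/K → total 3.12376×10⁻⁵ m/K
ΔT = g/(α₁L₁+α₂L₂) = 1.60×10⁻³ / 3.12376×10⁻⁵ = 51.220 K
T = 29.6 + 51.220 = 80.820 °C

T = 80.8 °C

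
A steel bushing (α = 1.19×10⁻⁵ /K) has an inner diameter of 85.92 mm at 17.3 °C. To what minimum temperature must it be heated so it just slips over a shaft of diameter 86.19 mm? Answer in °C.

T = 281 °C

Required Δd = 86.19 − 85.92 = 0.27 mm
Δd = αd₀ΔT ⇒ ΔT = Δd/(αd₀) = 0.27 / (1.19×10⁻⁵ × 85.92) = 264.07 K
T_min = 17.3 + 264.07 = 281.37 °C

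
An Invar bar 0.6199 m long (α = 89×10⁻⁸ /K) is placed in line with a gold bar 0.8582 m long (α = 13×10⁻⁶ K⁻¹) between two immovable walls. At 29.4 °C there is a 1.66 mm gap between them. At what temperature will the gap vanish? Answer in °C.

Gap closes when ΔL₁ + ΔL₂ = 1.66 mm = 1.66×10⁻³ m
(α₁L₁ + α₂L₂)ΔT = g
α₁L₁ + α₂L₂ = 89×10⁻⁸×0.6199 + 13×10⁻⁶×0.8582 = 1.1708311×10⁻⁵ m/K
ΔT = 1.66×10⁻³ / 1.1708311×10⁻⁵ = 141.78 K
T = 29.4 + 141.78 = 171.18 °C

T = 171 °C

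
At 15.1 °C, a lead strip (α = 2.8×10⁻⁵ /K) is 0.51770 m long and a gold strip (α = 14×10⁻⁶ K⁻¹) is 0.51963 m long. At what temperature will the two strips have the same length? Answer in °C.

L₁(1 + α₁ΔT) = L₂(1 + α₂ΔT) ⇒ ΔT = (L₂ − L₁)/(α₁L₁ − α₂L₂)
L₂ − L₁ = 0.51963 − 0.51770 = 1.93×10⁻³ m
α₁L₁ − α₂L₂ = 2.8×10⁻⁵×0.51770 − 14×10⁻⁶×0.51963 = 7.22078×10⁻⁶ m/K
ΔT = 1.93×10⁻³ / 7.22078×10⁻⁶ = 267.284 K
T = 15.1 + 267.284 = 282.384 °C

T = 282.4 °C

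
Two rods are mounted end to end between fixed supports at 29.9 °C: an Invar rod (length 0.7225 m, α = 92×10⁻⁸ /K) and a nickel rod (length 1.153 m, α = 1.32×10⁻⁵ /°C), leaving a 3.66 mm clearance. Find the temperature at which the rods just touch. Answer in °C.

Gap closes when ΔL₁ + ΔL₂ = 3.66 mm = 3.66×10⁻³ m
(α₁L₁ + α₂L₂)ΔT = g
α₁L₁ + α₂L₂ = 92×10⁻⁸×0.7225 + 1.32×10⁻⁵×1.153 = 1.58843×10⁻⁵ m/K
ΔT = 3.66×10⁻³ / 1.58843×10⁻⁵ = 230.42 K
T = 29.9 + 230.42 = 260.32 °C

T = 260 °C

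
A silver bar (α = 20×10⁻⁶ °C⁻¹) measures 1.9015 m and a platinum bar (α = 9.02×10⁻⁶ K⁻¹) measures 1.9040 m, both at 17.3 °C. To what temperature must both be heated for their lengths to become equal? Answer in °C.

L₁(1 + α₁ΔT) = L₂(1 + α₂ΔT) ⇒ ΔT = (L₂ − L₁)/(α₁L₁ − α₂L₂)
L₂ − L₁ = 1.9040 − 1.9015 = 2.50×10⁻³ m
α₁L₁ − α₂L₂ = 20×10⁻⁶×1.9015 − 9.02×10⁻⁶×1.9040 = 2.085592×10⁻⁵ m/K
ΔT = 2.50×10⁻³ / 2.085592×10⁻⁵ = 119.870 K
T = 17.3 + 119.870 = 137.170 °C

T = 137.2 °C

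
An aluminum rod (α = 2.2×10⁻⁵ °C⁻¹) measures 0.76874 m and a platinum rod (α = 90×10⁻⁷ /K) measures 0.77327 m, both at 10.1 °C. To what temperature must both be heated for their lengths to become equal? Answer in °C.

Equal length when α₁L₁ΔT − α₂L₂ΔT = L₂ − L₁ = 4.53×10⁻³ m
α₁L₁ = 1.691228×10⁻⁵, α₂L₂ = 6.95943×10⁻⁶ → Δ(αL) = 9.95285×10⁻⁶ m/K
ΔT = 4.53×10⁻³ / 9.95285×10⁻⁶ = 455.146 K, so T = 10.1 + 455.146 = 465.246 °C

T = 465.2 °C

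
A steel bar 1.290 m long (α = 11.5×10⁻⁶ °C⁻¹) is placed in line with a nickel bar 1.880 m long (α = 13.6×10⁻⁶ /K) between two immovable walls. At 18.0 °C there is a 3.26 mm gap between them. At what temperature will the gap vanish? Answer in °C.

T = 98.7 °C

α₁L₁ = 1.4835×10⁻⁵ m/K, α₂L₂ = 2.5568×10⁻⁵ m/K → total 4.0403×10⁻⁵ m/K
ΔT = g/(α₁L₁+α₂L₂) = 3.26×10⁻³ / 4.0403×10⁻⁵ = 80.687 K
T = 18.0 + 80.687 = 98.687 °C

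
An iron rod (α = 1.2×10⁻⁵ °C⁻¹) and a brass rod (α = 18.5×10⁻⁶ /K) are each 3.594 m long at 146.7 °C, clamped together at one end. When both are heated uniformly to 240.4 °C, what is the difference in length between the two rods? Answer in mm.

ΔT = 93.7 K
iron: ΔL = 1.2×10⁻⁵ × 3.594 m × 93.7 = 4.0411×10⁻³ m = 4.0411 mm
brass: ΔL = 18.5×10⁻⁶ × 3.594 m × 93.7 = 6.2300×10⁻³ m = 6.2300 mm
difference = 6.2300 − 4.0411 = 2.1889 mm

2.19 mm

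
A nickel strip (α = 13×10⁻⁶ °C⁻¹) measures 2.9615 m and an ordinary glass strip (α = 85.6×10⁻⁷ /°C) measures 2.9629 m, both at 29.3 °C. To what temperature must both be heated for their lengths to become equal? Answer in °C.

L₁(1 + α₁ΔT) = L₂(1 + α₂ΔT) ⇒ ΔT = (L₂ − L₁)/(α₁L₁ − α₂L₂)
L₂ − L₁ = 2.9629 − 2.9615 = 1.40×10⁻³ m
α₁L₁ − α₂L₂ = 13×10⁻⁶×2.9615 − 85.6×10⁻⁷×2.9629 = 1.3137076×10⁻⁵ m/K
ΔT = 1.40×10⁻³ / 1.3137076×10⁻⁵ = 106.569 K
T = 29.3 + 106.569 = 135.869 °C

T = 135.9 °C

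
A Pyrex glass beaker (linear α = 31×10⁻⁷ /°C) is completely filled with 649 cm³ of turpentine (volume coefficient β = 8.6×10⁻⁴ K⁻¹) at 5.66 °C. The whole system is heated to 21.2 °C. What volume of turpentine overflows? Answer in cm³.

The beaker also expands: β_container ≈ 3α = 9.3×10⁻⁶ /K
Net overflow = V₀(β_liq − 3α_cont)ΔT
β − 3α = 8.60×10⁻⁴ − 9.3×10⁻⁶ = 8.507×10⁻⁴ /K; ΔT = 15.54 K
ΔV = 649 × 8.507×10⁻⁴ × 15.54 = 8.58 cm³

8.58 cm³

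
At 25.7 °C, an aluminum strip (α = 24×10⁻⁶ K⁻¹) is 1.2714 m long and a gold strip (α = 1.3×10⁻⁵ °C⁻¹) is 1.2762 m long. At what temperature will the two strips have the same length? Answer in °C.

T = 370.5 °C

Equal length when α₁L₁ΔT − α₂L₂ΔT = L₂ − L₁ = 4.80×10⁻³ m
α₁L₁ = 3.05136×10⁻⁵, α₂L₂ = 1.65906×10⁻⁵ → Δ(αL) = 1.3923×10⁻⁵ m/K
ΔT = 4.80×10⁻³ / 1.3923×10⁻⁵ = 344.753 K, so T = 25.7 + 344.753 = 370.453 °C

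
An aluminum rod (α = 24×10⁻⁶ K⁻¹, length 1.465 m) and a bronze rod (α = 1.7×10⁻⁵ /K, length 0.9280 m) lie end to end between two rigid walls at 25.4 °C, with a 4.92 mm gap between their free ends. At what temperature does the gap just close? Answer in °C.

T = 122 °C

Gap closes when ΔL₁ + ΔL₂ = 4.92 mm = 4.92×10⁻³ m
(α₁L₁ + α₂L₂)ΔT = g
α₁L₁ + α₂L₂ = 24×10⁻⁶×1.465 + 1.7×10⁻⁵×0.9280 = 5.0936×10⁻⁵ m/K
ΔT = 4.92×10⁻³ / 5.0936×10⁻⁵ = 96.59 K
T = 25.4 + 96.59 = 121.99 °C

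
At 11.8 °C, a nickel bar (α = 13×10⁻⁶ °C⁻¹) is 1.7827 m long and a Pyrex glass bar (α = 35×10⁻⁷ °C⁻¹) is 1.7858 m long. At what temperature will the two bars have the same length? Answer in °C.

L₁(1 + α₁ΔT) = L₂(1 + α₂ΔT) ⇒ ΔT = (L₂ − L₁)/(α₁L₁ − α₂L₂)
L₂ − L₁ = 1.7858 − 1.7827 = 3.10×10⁻³ m
α₁L₁ − α₂L₂ = 13×10⁻⁶×1.7827 − 35×10⁻⁷×1.7858 = 1.69248×10⁻⁵ m/K
ΔT = 3.10×10⁻³ / 1.69248×10⁻⁵ = 183.163 K
T = 11.8 + 183.163 = 194.963 °C

T = 195.0 °C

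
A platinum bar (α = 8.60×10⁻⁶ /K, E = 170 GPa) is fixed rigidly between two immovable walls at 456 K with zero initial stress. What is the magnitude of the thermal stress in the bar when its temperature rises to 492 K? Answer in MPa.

Fully constrained: the free strain ε = αΔT is blocked, so σ = Eε = EαΔT.
|ΔT| = 36 K
σ = 170×10⁹ × 8.60×10⁻⁶ × 36 = 5.26×10⁷ Pa

σ = 52.6 MPa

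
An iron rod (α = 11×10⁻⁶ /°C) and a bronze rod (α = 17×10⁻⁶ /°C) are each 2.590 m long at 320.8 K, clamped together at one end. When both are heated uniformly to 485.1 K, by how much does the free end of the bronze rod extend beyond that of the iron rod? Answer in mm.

ΔT = 164.3 K
iron: ΔL = 11×10⁻⁶ × 2.590 m × 164.3 = 4.6809×10⁻³ m = 4.6809 mm
bronze: ΔL = 17×10⁻⁶ × 2.590 m × 164.3 = 7.2341×10⁻³ m = 7.2341 mm
difference = 7.2341 − 4.6809 = 2.5532 mm

2.55 mm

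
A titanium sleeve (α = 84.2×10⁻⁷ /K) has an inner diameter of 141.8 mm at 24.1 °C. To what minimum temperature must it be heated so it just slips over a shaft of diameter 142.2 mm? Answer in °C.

Required Δd = 142.2 − 141.8 = 0.4 mm
Δd = αd₀ΔT ⇒ ΔT = Δd/(αd₀) = 0.4 / (84.2×10⁻⁷ × 141.8) = 335.02 K
T_min = 24.1 + 335.02 = 359.12 °C

T = 359 °C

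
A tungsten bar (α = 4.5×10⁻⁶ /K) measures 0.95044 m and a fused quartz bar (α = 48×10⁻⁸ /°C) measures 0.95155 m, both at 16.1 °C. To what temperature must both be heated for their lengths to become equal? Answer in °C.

Equal length when α₁L₁ΔT − α₂L₂ΔT = L₂ − L₁ = 1.11×10⁻³ m
α₁L₁ = 4.27698×10⁻⁶, α₂L₂ = 4.56744×10⁻⁷ → Δ(αL) = 3.820236×10⁻⁶ m/K
ΔT = 1.11×10⁻³ / 3.820236×10⁻⁶ = 290.558 K, so T = 16.1 + 290.558 = 306.658 °C

T = 306.7 °C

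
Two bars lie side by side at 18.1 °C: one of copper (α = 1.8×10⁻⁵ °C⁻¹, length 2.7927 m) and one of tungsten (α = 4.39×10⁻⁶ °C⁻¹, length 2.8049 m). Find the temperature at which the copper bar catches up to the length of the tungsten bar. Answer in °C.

T = 339.5 °C

Equal length when α₁L₁ΔT − α₂L₂ΔT = L₂ − L₁ = 1.22×10⁻² m
α₁L₁ = 5.02686×10⁻⁵, α₂L₂ = 1.2313511×10⁻⁵ → Δ(αL) = 3.7955089×10⁻⁵ m/K
ΔT = 1.22×10⁻² / 3.7955089×10⁻⁵ = 321.433 K, so T = 18.1 + 321.433 = 339.533 °C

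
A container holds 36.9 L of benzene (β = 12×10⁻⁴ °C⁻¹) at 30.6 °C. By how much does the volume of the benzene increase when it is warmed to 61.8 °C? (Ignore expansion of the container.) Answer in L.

ΔV = 1.38 L

|ΔT| = |61.8 − 30.6| = 31.2 K
ΔV = βV₀ΔT = (12×10⁻⁴)(36.9)(31.2) = 1.38 L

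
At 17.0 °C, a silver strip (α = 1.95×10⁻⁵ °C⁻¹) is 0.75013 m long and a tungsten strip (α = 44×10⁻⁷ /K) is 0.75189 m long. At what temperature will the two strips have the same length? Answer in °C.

T = 172.5 °C

L₁(1 + α₁ΔT) = L₂(1 + α₂ΔT) ⇒ ΔT = (L₂ − L₁)/(α₁L₁ − α₂L₂)
L₂ − L₁ = 0.75189 − 0.75013 = 1.76×10⁻³ m
α₁L₁ − α₂L₂ = 1.95×10⁻⁵×0.75013 − 44×10⁻⁷×0.75189 = 1.1319219×10⁻⁵ m/K
ΔT = 1.76×10⁻³ / 1.1319219×10⁻⁵ = 155.488 K
T = 17.0 + 155.488 = 172.488 °C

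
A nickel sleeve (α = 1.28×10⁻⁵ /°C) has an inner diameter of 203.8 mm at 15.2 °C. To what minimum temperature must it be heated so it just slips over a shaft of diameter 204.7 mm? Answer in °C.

T = 360 °C

Required Δd = 204.7 − 203.8 = 0.9 mm
Δd = αd₀ΔT ⇒ ΔT = Δd/(αd₀) = 0.9 / (1.28×10⁻⁵ × 203.8) = 345.01 K
T_min = 15.2 + 345.01 = 360.21 °C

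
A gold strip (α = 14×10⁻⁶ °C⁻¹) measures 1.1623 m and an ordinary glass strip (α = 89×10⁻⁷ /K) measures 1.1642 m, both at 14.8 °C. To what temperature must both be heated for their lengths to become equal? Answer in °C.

T = 336.2 °C

L₁(1 + α₁ΔT) = L₂(1 + α₂ΔT) ⇒ ΔT = (L₂ − L₁)/(α₁L₁ − α₂L₂)
L₂ − L₁ = 1.1642 − 1.1623 = 1.90×10⁻³ m
α₁L₁ − α₂L₂ = 14×10⁻⁶×1.1623 − 89×10⁻⁷×1.1642 = 5.91082×10⁻⁶ m/K
ΔT = 1.90×10⁻³ / 5.91082×10⁻⁶ = 321.444 K
T = 14.8 + 321.444 = 336.244 °C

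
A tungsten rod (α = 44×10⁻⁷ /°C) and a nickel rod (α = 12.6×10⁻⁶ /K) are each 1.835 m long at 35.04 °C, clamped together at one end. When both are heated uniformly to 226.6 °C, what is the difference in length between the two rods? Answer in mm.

ΔT = 191.56 K
tungsten: ΔL = 44×10⁻⁷ × 1.835 m × 191.56 = 1.5467×10⁻³ m = 1.5467 mm
nickel: ΔL = 12.6×10⁻⁶ × 1.835 m × 191.56 = 4.4291×10⁻³ m = 4.4291 mm
difference = 4.4291 − 1.5467 = 2.8824 mm

2.88 mm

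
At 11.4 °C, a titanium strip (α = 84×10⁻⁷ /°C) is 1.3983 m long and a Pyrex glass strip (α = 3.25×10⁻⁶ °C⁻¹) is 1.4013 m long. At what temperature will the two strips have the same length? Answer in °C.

L₁(1 + α₁ΔT) = L₂(1 + α₂ΔT) ⇒ ΔT = (L₂ − L₁)/(α₁L₁ − α₂L₂)
L₂ − L₁ = 1.4013 − 1.3983 = 3.00×10⁻³ m
α₁L₁ − α₂L₂ = 84×10⁻⁷×1.3983 − 3.25×10⁻⁶×1.4013 = 7.191495×10⁻⁶ m/K
ΔT = 3.00×10⁻³ / 7.191495×10⁻⁶ = 417.159 K
T = 11.4 + 417.159 = 428.559 °C

T = 428.6 °C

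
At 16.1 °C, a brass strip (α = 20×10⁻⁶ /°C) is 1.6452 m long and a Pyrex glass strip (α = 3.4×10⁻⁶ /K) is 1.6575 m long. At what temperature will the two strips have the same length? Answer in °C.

T = 467.2 °C

L₁(1 + α₁ΔT) = L₂(1 + α₂ΔT) ⇒ ΔT = (L₂ − L₁)/(α₁L₁ − α₂L₂)
L₂ − L₁ = 1.6575 − 1.6452 = 1.23×10⁻² m
α₁L₁ − α₂L₂ = 20×10⁻⁶×1.6452 − 3.4×10⁻⁶×1.6575 = 2.72685×10⁻⁵ m/K
ΔT = 1.23×10⁻² / 2.72685×10⁻⁵ = 451.070 K
T = 16.1 + 451.070 = 467.170 °C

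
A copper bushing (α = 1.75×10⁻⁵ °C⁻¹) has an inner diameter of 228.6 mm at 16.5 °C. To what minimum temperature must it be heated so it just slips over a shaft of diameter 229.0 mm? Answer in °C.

T = 116 °C

Required Δd = 229.0 − 228.6 = 0.4 mm
Δd = αd₀ΔT ⇒ ΔT = Δd/(αd₀) = 0.4 / (1.75×10⁻⁵ × 228.6) = 99.99 K
T_min = 16.5 + 99.99 = 116.49 °C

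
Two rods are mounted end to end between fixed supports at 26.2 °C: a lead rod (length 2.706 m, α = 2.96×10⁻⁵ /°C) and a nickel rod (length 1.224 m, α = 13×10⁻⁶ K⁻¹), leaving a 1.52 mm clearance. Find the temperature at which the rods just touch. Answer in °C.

T = 42.0 °C

α₁L₁ = 8.00976×10⁻⁵ m/K, α₂L₂ = 1.5912×10⁻⁵ m/K → total 9.60096×10⁻⁵ m/K
ΔT = g/(α₁L₁+α₂L₂) = 1.52×10⁻³ / 9.60096×10⁻⁵ = 15.832 K
T = 26.2 + 15.832 = 42.032 °C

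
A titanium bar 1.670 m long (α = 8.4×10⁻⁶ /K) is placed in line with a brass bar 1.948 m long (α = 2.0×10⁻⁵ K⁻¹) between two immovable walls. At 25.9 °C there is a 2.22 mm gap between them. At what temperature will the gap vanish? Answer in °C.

α₁L₁ = 1.4028×10⁻⁵ m/K, α₂L₂ = 3.896×10⁻⁵ m/K → total 5.2988×10⁻⁵ m/K
ΔT = g/(α₁L₁+α₂L₂) = 2.22×10⁻³ / 5.2988×10⁻⁵ = 41.896 K
T = 25.9 + 41.896 = 67.796 °C

T = 67.8 °C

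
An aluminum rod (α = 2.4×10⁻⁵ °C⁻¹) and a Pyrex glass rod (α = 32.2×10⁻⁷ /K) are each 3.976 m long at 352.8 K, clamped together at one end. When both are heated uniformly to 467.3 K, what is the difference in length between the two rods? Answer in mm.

9.46 mm

ΔT = 114.5 K
aluminum: ΔL = 2.4×10⁻⁵ × 3.976 m × 114.5 = 1.0926×10⁻² m = 10.926 mm
Pyrex glass: ΔL = 32.2×10⁻⁷ × 3.976 m × 114.5 = 1.4659×10⁻³ m = 1.4659 mm
difference = 10.926 − 1.4659 = 9.4601 mm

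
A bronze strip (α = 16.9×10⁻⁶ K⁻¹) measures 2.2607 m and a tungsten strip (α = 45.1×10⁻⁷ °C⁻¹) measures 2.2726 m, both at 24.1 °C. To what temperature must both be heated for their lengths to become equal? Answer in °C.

T = 449.8 °C

Equal length when α₁L₁ΔT − α₂L₂ΔT = L₂ − L₁ = 1.19×10⁻² m
α₁L₁ = 3.820583×10⁻⁵, α₂L₂ = 1.0249426×10⁻⁵ → Δ(αL) = 2.7956404×10⁻⁵ m/K
ΔT = 1.19×10⁻² / 2.7956404×10⁻⁵ = 425.663 K, so T = 24.1 + 425.663 = 449.763 °C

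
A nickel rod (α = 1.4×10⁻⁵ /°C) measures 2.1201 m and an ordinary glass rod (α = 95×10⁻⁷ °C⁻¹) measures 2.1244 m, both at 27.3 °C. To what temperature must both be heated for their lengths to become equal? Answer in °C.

T = 480.0 °C

Equal length when α₁L₁ΔT − α₂L₂ΔT = L₂ − L₁ = 4.30×10⁻³ m
α₁L₁ = 2.96814×10⁻⁵, α₂L₂ = 2.01818×10⁻⁵ → Δ(αL) = 9.4996×10⁻⁶ m/K
ΔT = 4.30×10⁻³ / 9.4996×10⁻⁶ = 452.651 K, so T = 27.3 + 452.651 = 479.951 °C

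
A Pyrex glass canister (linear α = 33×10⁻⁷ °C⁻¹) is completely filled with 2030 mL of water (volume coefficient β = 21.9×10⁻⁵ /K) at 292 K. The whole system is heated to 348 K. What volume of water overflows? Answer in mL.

23.8 mL

The canister also expands: β_container ≈ 3α = 9.9×10⁻⁶ /K
Net overflow = V₀(β_liq − 3α_cont)ΔT
β − 3α = 2.19×10⁻⁴ − 9.9×10⁻⁶ = 2.091×10⁻⁴ /K; ΔT = 56 K
ΔV = 2030 × 2.091×10⁻⁴ × 56 = 23.8 mL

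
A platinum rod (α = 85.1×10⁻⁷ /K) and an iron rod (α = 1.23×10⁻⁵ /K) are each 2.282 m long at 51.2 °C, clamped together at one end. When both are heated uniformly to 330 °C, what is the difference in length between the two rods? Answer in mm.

2.41 mm

ΔT = 278.8 K
platinum: ΔL = 85.1×10⁻⁷ × 2.282 m × 278.8 = 5.4142×10⁻³ m = 5.4142 mm
iron: ΔL = 1.23×10⁻⁵ × 2.282 m × 278.8 = 7.8255×10⁻³ m = 7.8255 mm
difference = 7.8255 − 5.4142 = 2.4113 mm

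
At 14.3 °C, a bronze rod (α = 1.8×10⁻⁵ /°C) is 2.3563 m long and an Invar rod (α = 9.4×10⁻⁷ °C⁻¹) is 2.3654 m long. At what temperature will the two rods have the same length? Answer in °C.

Equal length when α₁L₁ΔT − α₂L₂ΔT = L₂ − L₁ = 9.10×10⁻³ m
α₁L₁ = 4.24134×10⁻⁵, α₂L₂ = 2.223476×10⁻⁶ → Δ(αL) = 4.0189924×10⁻⁵ m/K
ΔT = 9.10×10⁻³ / 4.0189924×10⁻⁵ = 226.425 K, so T = 14.3 + 226.425 = 240.725 °C

T = 240.7 °C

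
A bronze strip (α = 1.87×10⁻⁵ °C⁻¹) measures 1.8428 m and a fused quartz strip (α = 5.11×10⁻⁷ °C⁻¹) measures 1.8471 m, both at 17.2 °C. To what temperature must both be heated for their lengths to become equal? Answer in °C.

Equal length when α₁L₁ΔT − α₂L₂ΔT = L₂ − L₁ = 4.30×10⁻³ m
α₁L₁ = 3.446036×10⁻⁵, α₂L₂ = 9.438681×10⁻⁷ → Δ(αL) = 3.35164919×10⁻⁵ m/K
ΔT = 4.30×10⁻³ / 3.35164919×10⁻⁵ = 128.295 K, so T = 17.2 + 128.295 = 145.495 °C

T = 145.5 °C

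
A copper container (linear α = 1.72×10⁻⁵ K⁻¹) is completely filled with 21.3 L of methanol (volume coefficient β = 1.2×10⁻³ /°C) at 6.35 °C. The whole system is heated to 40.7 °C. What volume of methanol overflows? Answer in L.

0.840 L

The container also expands: β_container ≈ 3α = 5.16×10⁻⁵ /K
Net overflow = V₀(β_liq − 3α_cont)ΔT
β − 3α = 1.20×10⁻³ − 5.16×10⁻⁵ = 1.1484×10⁻³ /K; ΔT = 34.35 K
ΔV = 21.3 × 1.1484×10⁻³ × 34.35 = 0.840 L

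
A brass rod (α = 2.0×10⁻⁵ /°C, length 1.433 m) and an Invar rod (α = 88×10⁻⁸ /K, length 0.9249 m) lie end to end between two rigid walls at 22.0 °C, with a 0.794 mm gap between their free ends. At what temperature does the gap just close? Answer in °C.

T = 48.9 °C

Gap closes when ΔL₁ + ΔL₂ = 0.794 mm = 7.94×10⁻⁴ m
(α₁L₁ + α₂L₂)ΔT = g
α₁L₁ + α₂L₂ = 2.0×10⁻⁵×1.433 + 88×10⁻⁸×0.9249 = 2.9473912×10⁻⁵ m/K
ΔT = 7.94×10⁻⁴ / 2.9473912×10⁻⁵ = 26.939 K
T = 22.0 + 26.939 = 48.939 °C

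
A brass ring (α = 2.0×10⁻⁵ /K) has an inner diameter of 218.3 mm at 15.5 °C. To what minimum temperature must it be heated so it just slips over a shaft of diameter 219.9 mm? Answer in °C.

Required Δd = 219.9 − 218.3 = 1.6 mm
Δd = αd₀ΔT ⇒ ΔT = Δd/(αd₀) = 1.6 / (2.0×10⁻⁵ × 218.3) = 366.47 K
T_min = 15.5 + 366.47 = 381.97 °C

T = 382 °C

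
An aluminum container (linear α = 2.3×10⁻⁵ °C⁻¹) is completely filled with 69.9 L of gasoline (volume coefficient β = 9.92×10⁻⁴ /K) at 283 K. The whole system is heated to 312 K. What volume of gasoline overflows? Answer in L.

1.87 L

The container also expands: β_container ≈ 3α = 6.9×10⁻⁵ /K
Net overflow = V₀(β_liq − 3α_cont)ΔT
β − 3α = 9.92×10⁻⁴ − 6.9×10⁻⁵ = 9.23×10⁻⁴ /K; ΔT = 29 K
ΔV = 69.9 × 9.23×10⁻⁴ × 29 = 1.87 L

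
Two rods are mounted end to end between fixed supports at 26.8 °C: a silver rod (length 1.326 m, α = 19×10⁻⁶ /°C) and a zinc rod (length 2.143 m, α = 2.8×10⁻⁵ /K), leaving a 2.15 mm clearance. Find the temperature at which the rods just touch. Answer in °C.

α₁L₁ = 2.5194×10⁻⁵ m/K, α₂L₂ = 6.0004×10⁻⁵ m/K → total 8.5198×10⁻⁵ m/K
ΔT = g/(α₁L₁+α₂L₂) = 2.15×10⁻³ / 8.5198×10⁻⁵ = 25.235 K
T = 26.8 + 25.235 = 52.035 °C

T = 52.0 °C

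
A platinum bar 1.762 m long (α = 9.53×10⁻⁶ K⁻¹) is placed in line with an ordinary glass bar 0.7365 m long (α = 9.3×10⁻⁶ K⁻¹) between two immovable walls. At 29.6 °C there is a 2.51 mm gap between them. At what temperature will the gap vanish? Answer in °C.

α₁L₁ = 1.679186×10⁻⁵ m/K, α₂L₂ = 6.84945×10⁻⁶ m/K → total 2.364131×10⁻⁵ m/K
ΔT = g/(α₁L₁+α₂L₂) = 2.51×10⁻³ / 2.364131×10⁻⁵ = 106.17 K
T = 29.6 + 106.17 = 135.77 °C

T = 136 °C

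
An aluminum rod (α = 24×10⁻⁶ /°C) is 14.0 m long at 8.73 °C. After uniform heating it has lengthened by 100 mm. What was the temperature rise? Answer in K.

ΔT = 298 K

ΔL = αL₀ΔT ⇒ ΔT = ΔL / (αL₀)
ΔT = 100×10⁻³ m / (24×10⁻⁶ × 14.0 m) = 297.62 K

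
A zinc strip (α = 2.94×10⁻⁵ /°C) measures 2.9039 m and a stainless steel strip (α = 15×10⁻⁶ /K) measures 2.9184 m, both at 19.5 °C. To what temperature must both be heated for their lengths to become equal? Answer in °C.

L₁(1 + α₁ΔT) = L₂(1 + α₂ΔT) ⇒ ΔT = (L₂ − L₁)/(α₁L₁ − α₂L₂)
L₂ − L₁ = 2.9184 − 2.9039 = 1.45×10⁻² m
α₁L₁ − α₂L₂ = 2.94×10⁻⁵×2.9039 − 15×10⁻⁶×2.9184 = 4.159866×10⁻⁵ m/K
ΔT = 1.45×10⁻² / 4.159866×10⁻⁵ = 348.569 K
T = 19.5 + 348.569 = 368.069 °C

T = 368.1 °C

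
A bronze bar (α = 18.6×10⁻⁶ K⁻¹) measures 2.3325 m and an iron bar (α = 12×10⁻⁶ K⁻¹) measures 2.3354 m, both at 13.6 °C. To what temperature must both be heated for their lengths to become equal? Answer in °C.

T = 202.4 °C

L₁(1 + α₁ΔT) = L₂(1 + α₂ΔT) ⇒ ΔT = (L₂ − L₁)/(α₁L₁ − α₂L₂)
L₂ − L₁ = 2.3354 − 2.3325 = 2.90×10⁻³ m
α₁L₁ − α₂L₂ = 18.6×10⁻⁶×2.3325 − 12×10⁻⁶×2.3354 = 1.53597×10⁻⁵ m/K
ΔT = 2.90×10⁻³ / 1.53597×10⁻⁵ = 188.806 K
T = 13.6 + 188.806 = 202.406 °C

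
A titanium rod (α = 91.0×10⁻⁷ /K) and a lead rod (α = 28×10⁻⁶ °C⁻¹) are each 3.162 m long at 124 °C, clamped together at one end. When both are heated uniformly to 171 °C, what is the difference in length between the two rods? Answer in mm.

2.81 mm

ΔT = 47 K
titanium: ΔL = 91.0×10⁻⁷ × 3.162 m × 47 = 1.3524×10⁻³ m = 1.3524 mm
lead: ΔL = 28×10⁻⁶ × 3.162 m × 47 = 4.1612×10⁻³ m = 4.1612 mm
difference = 4.1612 − 1.3524 = 2.8088 mm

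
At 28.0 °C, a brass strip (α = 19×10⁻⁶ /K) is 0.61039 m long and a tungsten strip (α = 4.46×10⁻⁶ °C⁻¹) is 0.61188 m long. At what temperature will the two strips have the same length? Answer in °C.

T = 196.0 °C

Equal length when α₁L₁ΔT − α₂L₂ΔT = L₂ − L₁ = 1.49×10⁻³ m
α₁L₁ = 1.159741×10⁻⁵, α₂L₂ = 2.7289848×10⁻⁶ → Δ(αL) = 8.8684252×10⁻⁶ m/K
ΔT = 1.49×10⁻³ / 8.8684252×10⁻⁶ = 168.012 K, so T = 28.0 + 168.012 = 196.012 °C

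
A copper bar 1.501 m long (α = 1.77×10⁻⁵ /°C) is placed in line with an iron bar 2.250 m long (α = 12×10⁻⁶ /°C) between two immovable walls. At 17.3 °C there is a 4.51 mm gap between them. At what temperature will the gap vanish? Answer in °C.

Gap closes when ΔL₁ + ΔL₂ = 4.51 mm = 4.51×10⁻³ m
(α₁L₁ + α₂L₂)ΔT = g
α₁L₁ + α₂L₂ = 1.77×10⁻⁵×1.501 + 12×10⁻⁶×2.250 = 5.35677×10⁻⁵ m/K
ΔT = 4.51×10⁻³ / 5.35677×10⁻⁵ = 84.19 K
T = 17.3 + 84.19 = 101.49 °C

T = 101 °C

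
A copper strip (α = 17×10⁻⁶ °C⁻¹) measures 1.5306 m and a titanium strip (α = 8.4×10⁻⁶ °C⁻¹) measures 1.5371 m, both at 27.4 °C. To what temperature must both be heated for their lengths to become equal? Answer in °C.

L₁(1 + α₁ΔT) = L₂(1 + α₂ΔT) ⇒ ΔT = (L₂ − L₁)/(α₁L₁ − α₂L₂)
L₂ − L₁ = 1.5371 − 1.5306 = 6.50×10⁻³ m
α₁L₁ − α₂L₂ = 17×10⁻⁶×1.5306 − 8.4×10⁻⁶×1.5371 = 1.310856×10⁻⁵ m/K
ΔT = 6.50×10⁻³ / 1.310856×10⁻⁵ = 495.859 K
T = 27.4 + 495.859 = 523.259 °C

T = 523.3 °C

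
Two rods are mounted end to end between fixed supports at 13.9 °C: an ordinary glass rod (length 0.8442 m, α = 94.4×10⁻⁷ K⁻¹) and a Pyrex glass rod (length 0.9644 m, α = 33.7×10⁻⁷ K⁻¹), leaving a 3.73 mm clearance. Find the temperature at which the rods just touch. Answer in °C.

T = 346 °C

Gap closes when ΔL₁ + ΔL₂ = 3.73 mm = 3.73×10⁻³ m
(α₁L₁ + α₂L₂)ΔT = g
α₁L₁ + α₂L₂ = 94.4×10⁻⁷×0.8442 + 33.7×10⁻⁷×0.9644 = 1.1219276×10⁻⁵ m/K
ΔT = 3.73×10⁻³ / 1.1219276×10⁻⁵ = 332.46 K
T = 13.9 + 332.46 = 346.36 °C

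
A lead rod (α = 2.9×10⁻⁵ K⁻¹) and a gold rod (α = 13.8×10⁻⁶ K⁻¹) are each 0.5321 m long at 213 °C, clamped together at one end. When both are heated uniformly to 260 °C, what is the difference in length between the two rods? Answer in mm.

ΔT = 47 K
lead: ΔL = 2.9×10⁻⁵ × 0.5321 m × 47 = 7.2525×10⁻⁴ m = 0.72525 mm
gold: ΔL = 13.8×10⁻⁶ × 0.5321 m × 47 = 3.4512×10⁻⁴ m = 0.34512 mm
difference = 0.72525 − 0.34512 = 0.38013 mm

0.380 mm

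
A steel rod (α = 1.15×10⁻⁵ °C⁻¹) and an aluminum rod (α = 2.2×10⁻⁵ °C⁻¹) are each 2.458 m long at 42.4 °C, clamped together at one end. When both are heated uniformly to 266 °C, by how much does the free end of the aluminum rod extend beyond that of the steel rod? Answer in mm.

ΔT = 223.6 K
steel: ΔL = 1.15×10⁻⁵ × 2.458 m × 223.6 = 6.3205×10⁻³ m = 6.3205 mm
aluminum: ΔL = 2.2×10⁻⁵ × 2.458 m × 223.6 = 1.2091×10⁻² m = 12.091 mm
difference = 12.091 − 6.3205 = 5.7705 mm

5.77 mm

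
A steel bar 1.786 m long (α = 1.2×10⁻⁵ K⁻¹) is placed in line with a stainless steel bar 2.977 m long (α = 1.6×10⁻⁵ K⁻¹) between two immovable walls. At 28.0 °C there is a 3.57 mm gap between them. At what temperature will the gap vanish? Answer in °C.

T = 79.7 °C

α₁L₁ = 2.1432×10⁻⁵ m/K, α₂L₂ = 4.7632×10⁻⁵ m/K → total 6.9064×10⁻⁵ m/K
ΔT = g/(α₁L₁+α₂L₂) = 3.57×10⁻³ / 6.9064×10⁻⁵ = 51.691 K
T = 28.0 + 51.691 = 79.691 °C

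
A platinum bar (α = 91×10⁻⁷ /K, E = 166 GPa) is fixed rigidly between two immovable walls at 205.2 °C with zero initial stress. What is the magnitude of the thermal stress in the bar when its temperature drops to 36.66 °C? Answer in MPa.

Fully constrained: the free strain ε = αΔT is blocked, so σ = Eε = EαΔT.
|ΔT| = 168.54 K
σ = 166×10⁹ × 91×10⁻⁷ × 168.54 = 2.55×10⁸ Pa

σ = 255 MPa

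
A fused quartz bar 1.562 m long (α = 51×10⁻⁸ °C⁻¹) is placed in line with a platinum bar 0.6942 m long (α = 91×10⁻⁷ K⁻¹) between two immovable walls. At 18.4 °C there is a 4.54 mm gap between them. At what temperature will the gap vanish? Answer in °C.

α₁L₁ = 7.9662×10⁻⁷ m/K, α₂L₂ = 6.31722×10⁻⁶ m/K → total 7.11384×10⁻⁶ m/K
ΔT = g/(α₁L₁+α₂L₂) = 4.54×10⁻³ / 7.11384×10⁻⁶ = 638.19 K
T = 18.4 + 638.19 = 656.59 °C

T = 657 °C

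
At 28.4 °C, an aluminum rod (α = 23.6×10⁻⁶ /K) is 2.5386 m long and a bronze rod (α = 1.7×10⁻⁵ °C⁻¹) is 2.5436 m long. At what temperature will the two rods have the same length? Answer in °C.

T = 328.3 °C

L₁(1 + α₁ΔT) = L₂(1 + α₂ΔT) ⇒ ΔT = (L₂ − L₁)/(α₁L₁ − α₂L₂)
L₂ − L₁ = 2.5436 − 2.5386 = 5.00×10⁻³ m
α₁L₁ − α₂L₂ = 23.6×10⁻⁶×2.5386 − 1.7×10⁻⁵×2.5436 = 1.666976×10⁻⁵ m/K
ΔT = 5.00×10⁻³ / 1.666976×10⁻⁵ = 299.944 K
T = 28.4 + 299.944 = 328.344 °C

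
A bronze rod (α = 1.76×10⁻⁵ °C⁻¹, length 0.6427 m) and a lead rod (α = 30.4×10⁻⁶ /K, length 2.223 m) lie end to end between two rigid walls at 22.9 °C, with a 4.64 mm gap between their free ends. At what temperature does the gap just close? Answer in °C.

α₁L₁ = 1.131152×10⁻⁵ m/K, α₂L₂ = 6.75792×10⁻⁵ m/K → total 7.889072×10⁻⁵ m/K
ΔT = g/(α₁L₁+α₂L₂) = 4.64×10⁻³ / 7.889072×10⁻⁵ = 58.816 K
T = 22.9 + 58.816 = 81.716 °C

T = 81.7 °C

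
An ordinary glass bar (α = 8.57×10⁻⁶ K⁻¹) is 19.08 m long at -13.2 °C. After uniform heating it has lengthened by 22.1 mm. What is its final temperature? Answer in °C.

T = 122 °C

ΔL = αL₀ΔT ⇒ ΔT = ΔL / (αL₀)
ΔT = 22.1×10⁻³ m / (8.57×10⁻⁶ × 19.08 m) = 135.16 K
T = -13.2 + 135.16 = 121.96 °C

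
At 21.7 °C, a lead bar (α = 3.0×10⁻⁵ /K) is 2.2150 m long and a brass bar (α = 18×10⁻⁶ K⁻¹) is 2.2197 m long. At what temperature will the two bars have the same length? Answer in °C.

T = 199.1 °C

Equal length when α₁L₁ΔT − α₂L₂ΔT = L₂ − L₁ = 4.70×10⁻³ m
α₁L₁ = 6.645×10⁻⁵, α₂L₂ = 3.99546×10⁻⁵ → Δ(αL) = 2.64954×10⁻⁵ m/K
ΔT = 4.70×10⁻³ / 2.64954×10⁻⁵ = 177.389 K, so T = 21.7 + 177.389 = 199.089 °C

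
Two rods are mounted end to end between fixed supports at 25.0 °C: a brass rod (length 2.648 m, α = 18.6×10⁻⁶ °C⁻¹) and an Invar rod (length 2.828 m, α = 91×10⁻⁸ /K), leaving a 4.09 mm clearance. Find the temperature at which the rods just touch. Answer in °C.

T = 104 °C

Gap closes when ΔL₁ + ΔL₂ = 4.09 mm = 4.09×10⁻³ m
(α₁L₁ + α₂L₂)ΔT = g
α₁L₁ + α₂L₂ = 18.6×10⁻⁶×2.648 + 91×10⁻⁸×2.828 = 5.182628×10⁻⁵ m/K
ΔT = 4.09×10⁻³ / 5.182628×10⁻⁵ = 78.92 K
T = 25.0 + 78.92 = 103.92 °C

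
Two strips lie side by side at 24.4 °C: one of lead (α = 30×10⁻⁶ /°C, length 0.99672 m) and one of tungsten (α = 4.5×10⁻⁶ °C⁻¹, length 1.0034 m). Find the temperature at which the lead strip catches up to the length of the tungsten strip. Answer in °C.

T = 287.5 °C

L₁(1 + α₁ΔT) = L₂(1 + α₂ΔT) ⇒ ΔT = (L₂ − L₁)/(α₁L₁ − α₂L₂)
L₂ − L₁ = 1.0034 − 0.99672 = 6.68×10⁻³ m
α₁L₁ − α₂L₂ = 30×10⁻⁶×0.99672 − 4.5×10⁻⁶×1.0034 = 2.53863×10⁻⁵ m/K
ΔT = 6.68×10⁻³ / 2.53863×10⁻⁵ = 263.134 K
T = 24.4 + 263.134 = 287.534 °C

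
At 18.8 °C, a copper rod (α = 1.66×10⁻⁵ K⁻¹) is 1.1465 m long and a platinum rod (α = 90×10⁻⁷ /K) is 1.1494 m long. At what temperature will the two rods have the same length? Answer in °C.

L₁(1 + α₁ΔT) = L₂(1 + α₂ΔT) ⇒ ΔT = (L₂ − L₁)/(α₁L₁ − α₂L₂)
L₂ − L₁ = 1.1494 − 1.1465 = 2.90×10⁻³ m
α₁L₁ − α₂L₂ = 1.66×10⁻⁵×1.1465 − 90×10⁻⁷×1.1494 = 8.6873×10⁻⁶ m/K
ΔT = 2.90×10⁻³ / 8.6873×10⁻⁶ = 333.821 K
T = 18.8 + 333.821 = 352.621 °C

T = 352.6 °C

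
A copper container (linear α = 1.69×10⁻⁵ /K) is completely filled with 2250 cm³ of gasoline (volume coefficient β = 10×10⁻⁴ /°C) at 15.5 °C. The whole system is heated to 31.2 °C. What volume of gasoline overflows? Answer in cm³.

33.5 cm³

The container also expands: β_container ≈ 3α = 5.07×10⁻⁵ /K
Net overflow = V₀(β_liq − 3α_cont)ΔT
β − 3α = 1.00×10⁻³ − 5.07×10⁻⁵ = 9.493×10⁻⁴ /K; ΔT = 15.7 K
ΔV = 2250 × 9.493×10⁻⁴ × 15.7 = 33.5 cm³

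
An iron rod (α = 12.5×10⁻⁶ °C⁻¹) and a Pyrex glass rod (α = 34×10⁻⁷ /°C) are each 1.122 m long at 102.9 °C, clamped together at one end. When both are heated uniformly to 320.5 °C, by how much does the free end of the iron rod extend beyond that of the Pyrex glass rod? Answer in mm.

ΔT = 217.6 K
iron: ΔL = 12.5×10⁻⁶ × 1.122 m × 217.6 = 3.0518×10⁻³ m = 3.0518 mm
Pyrex glass: ΔL = 34×10⁻⁷ × 1.122 m × 217.6 = 8.3010×10⁻⁴ m = 0.83010 mm
difference = 3.0518 − 0.83010 = 2.2217 mm

2.22 mm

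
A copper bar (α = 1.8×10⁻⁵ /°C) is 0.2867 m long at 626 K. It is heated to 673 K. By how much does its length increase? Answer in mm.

|ΔT| = |673 − 626| = 47 K
ΔL = αL₀ΔT = (1.8×10⁻⁵)(0.2867)(47) = 2.43×10⁻⁴ m

ΔL = 0.243 mm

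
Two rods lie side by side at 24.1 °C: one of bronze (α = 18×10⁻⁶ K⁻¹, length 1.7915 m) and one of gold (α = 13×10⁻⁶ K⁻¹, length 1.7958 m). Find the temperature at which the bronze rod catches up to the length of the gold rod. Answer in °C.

L₁(1 + α₁ΔT) = L₂(1 + α₂ΔT) ⇒ ΔT = (L₂ − L₁)/(α₁L₁ − α₂L₂)
L₂ − L₁ = 1.7958 − 1.7915 = 4.30×10⁻³ m
α₁L₁ − α₂L₂ = 18×10⁻⁶×1.7915 − 13×10⁻⁶×1.7958 = 8.9016×10⁻⁶ m/K
ΔT = 4.30×10⁻³ / 8.9016×10⁻⁶ = 483.059 K
T = 24.1 + 483.059 = 507.159 °C

T = 507.2 °C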